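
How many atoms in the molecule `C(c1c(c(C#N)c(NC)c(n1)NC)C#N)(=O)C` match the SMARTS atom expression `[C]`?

6

Check the 17 heavy atoms by environment: 1× n (aromatic) → no; 5× c (aromatic) → no; 6× C → match; 1× O → no; 4× N → no.
That gives 6 matching atoms.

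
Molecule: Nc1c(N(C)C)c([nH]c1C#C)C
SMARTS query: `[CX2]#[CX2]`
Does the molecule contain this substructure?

Yes

The pattern [CX2]#[CX2] describes a carbon-carbon triple bond — an alkyne.
The molecule carries an ethynyl group (-C#CH), whose atoms satisfy every constraint of the query, so the pattern matches.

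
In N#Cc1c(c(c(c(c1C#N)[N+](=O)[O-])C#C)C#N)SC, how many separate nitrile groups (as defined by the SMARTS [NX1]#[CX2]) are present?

3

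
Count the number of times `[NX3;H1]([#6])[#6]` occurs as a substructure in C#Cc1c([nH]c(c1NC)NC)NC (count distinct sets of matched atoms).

3

[NX3;H1]([#6])[#6] is the SMARTS for a secondary amine: a trivalent nitrogen with one H, bonded to two carbons.
The molecule carries 3 separate instances of an N-methylamino group (-NHCH3) meeting every constraint; each maps to a distinct set of atoms, giving 3 matches.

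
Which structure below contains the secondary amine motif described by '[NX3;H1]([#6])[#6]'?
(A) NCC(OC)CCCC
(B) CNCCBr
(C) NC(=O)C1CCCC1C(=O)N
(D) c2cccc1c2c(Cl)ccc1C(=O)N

[NX3;H1]([#6])[#6] describes a trivalent nitrogen with one H, bonded to two carbons (a secondary amine).
(A) has a primary amino group (-NH2) but the nitrogen has H2 and only one carbon neighbour.
(B) contains an N-methylamino group (-NHCH3), which satisfies every atom and bond constraint.
(C) has a primary amide (-C(=O)NH2) but the -C(=O)NH2 nitrogen has H2, not H1.
(D) has a primary amide (-C(=O)NH2) but the -C(=O)NH2 nitrogen has H2, not H1.
So the answer is (B).

B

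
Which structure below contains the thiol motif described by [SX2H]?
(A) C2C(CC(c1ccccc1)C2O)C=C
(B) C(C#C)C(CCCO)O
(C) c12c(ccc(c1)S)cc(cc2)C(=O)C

[SX2H] describes an aliphatic sulfur with two connections, one being H (a thiol).
(A) has a hydroxyl group (-OH) but it is an -OH, not an -SH.
(B) has a hydroxyl group (-OH) but it is an -OH, not an -SH.
(C) contains a thiol (-SH), which satisfies every atom and bond constraint.
So the answer is (C).

C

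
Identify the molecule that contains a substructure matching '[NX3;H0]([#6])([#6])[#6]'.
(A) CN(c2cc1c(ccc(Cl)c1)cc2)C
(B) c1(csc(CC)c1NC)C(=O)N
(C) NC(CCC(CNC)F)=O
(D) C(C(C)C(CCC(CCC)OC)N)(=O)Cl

[NX3;H0]([#6])([#6])[#6] describes a trivalent nitrogen with no H, bonded to three carbons (a tertiary amine).
(A) contains a dimethylamino group (-N(CH3)2), which satisfies every atom and bond constraint.
(B) has a primary amide (-C(=O)NH2) but the amide nitrogen has H2 and only one carbon neighbour.
(C) has an N-methylamino group (-NHCH3) but the nitrogen still has one H (H1), not H0.
(D) has a primary amino group (-NH2) but the nitrogen has H2, not H0 with three carbons.
So the answer is (A).

A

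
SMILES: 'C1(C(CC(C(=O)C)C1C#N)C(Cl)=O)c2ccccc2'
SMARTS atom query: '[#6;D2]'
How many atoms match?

Check the 19 heavy atoms by environment: 6× C (D3) → no; 2× C (D2) → match; 1× N (D1) → no; 1× c (aromatic, D3) → no; 5× c (aromatic, D2) → match; 2× O (D1) → no; 1× C (D1) → no; 1× Cl (D1) → no.
Summing the matching environments: 2 + 5 = 7 matching atoms.

7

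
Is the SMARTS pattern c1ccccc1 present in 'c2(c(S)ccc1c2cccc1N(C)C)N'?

Yes

The pattern c1ccccc1 describes six aromatic carbons in a ring — a benzene ring.
The required atom environment is present in the molecule, so the pattern matches.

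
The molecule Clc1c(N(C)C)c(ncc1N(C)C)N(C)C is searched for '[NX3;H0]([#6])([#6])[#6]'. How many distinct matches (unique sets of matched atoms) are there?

3

[NX3;H0]([#6])([#6])[#6] is the SMARTS for a tertiary amine: a trivalent nitrogen with no H, bonded to three carbons.
The molecule carries 3 separate instances of a dimethylamino group (-N(CH3)2) meeting every constraint; each maps to a distinct set of atoms, giving 3 matches.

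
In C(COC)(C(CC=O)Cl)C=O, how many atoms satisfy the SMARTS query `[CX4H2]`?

2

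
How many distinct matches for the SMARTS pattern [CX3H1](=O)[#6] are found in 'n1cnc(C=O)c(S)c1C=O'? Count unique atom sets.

[CX3H1](=O)[#6] is the SMARTS for an aldehyde: an sp2 carbon with one H, double-bonded to O and single-bonded to carbon.
The molecule carries 2 separate instances of an aldehyde (-CHO) meeting every constraint; each maps to a distinct set of atoms, giving 2 matches.

2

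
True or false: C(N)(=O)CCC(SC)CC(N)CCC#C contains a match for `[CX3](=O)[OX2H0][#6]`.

The pattern [CX3](=O)[OX2H0][#6] describes a carbonyl carbon bonded to an oxygen that is itself bonded to carbon (no H on that O) — an ester.
The closest candidate here is a primary amide (-C(=O)NH2), but the carbonyl is bonded to N, not to an O-C linkage. No other fragment satisfies the full query, so there is no match.

False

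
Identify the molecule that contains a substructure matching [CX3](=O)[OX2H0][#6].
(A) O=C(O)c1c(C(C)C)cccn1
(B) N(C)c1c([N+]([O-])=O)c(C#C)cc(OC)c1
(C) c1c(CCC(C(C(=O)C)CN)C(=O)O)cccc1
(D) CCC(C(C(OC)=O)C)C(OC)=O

D

[CX3](=O)[OX2H0][#6] describes a carbonyl carbon bonded to an oxygen that is itself bonded to carbon (no H on that O) (an ester).
(A) has a carboxylic acid group (-C(=O)OH) but the singly-bonded O carries H (OX2H1, not H0).
(B) has a methoxy ether (-OCH3) but the ether oxygen is not adjacent to a C=O carbon.
(C) has a carboxylic acid group (-C(=O)OH) but the singly-bonded O carries H (OX2H1, not H0).
(D) contains a methyl-ester group (-C(=O)OCH3), which satisfies every atom and bond constraint.
So the answer is (D).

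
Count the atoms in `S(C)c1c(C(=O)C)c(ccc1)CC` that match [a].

6

The query [a] means: a matches any aromatic atom.
Check the 13 heavy atoms by environment: 6× c (aromatic) → match; 5× C → no; 1× O → no; 1× S → no.
That gives 6 matching atoms.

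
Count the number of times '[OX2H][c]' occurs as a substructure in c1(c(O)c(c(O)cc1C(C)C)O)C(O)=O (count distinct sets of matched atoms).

3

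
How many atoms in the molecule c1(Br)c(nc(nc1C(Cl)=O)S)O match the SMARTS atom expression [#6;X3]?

The query [#6;X3] means: any carbon (aromatic or not) with three total connections.
Check the 12 heavy atoms by environment: 2× n (aromatic, X2) → no; 4× c (aromatic, X3) → match; 1× O (X2) → no; 1× Br (X1) → no; 1× C (X3) → match; 1× O (X1) → no; 1× Cl (X1) → no; 1× S (X2) → no.
Summing the matching environments: 4 + 1 = 5 matching atoms.

5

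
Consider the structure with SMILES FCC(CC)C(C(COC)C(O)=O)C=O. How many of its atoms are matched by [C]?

10

The query [C] means: uppercase C matches aliphatic (non-aromatic) carbon only.
Check the 15 heavy atoms by environment: 10× C → match; 4× O → no; 1× F → no.
That gives 10 matching atoms.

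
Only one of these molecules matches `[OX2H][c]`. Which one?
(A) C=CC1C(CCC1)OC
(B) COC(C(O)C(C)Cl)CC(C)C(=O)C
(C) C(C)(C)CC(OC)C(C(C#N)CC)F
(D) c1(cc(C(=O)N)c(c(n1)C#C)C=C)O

[OX2H][c] describes a hydroxyl oxygen attached to an aromatic carbon (a phenol).
(A) has a methoxy ether (-OCH3) but the oxygen has H0, not H1.
(B) has a hydroxyl group (-OH) but the -OH is on an aliphatic carbon, not an aromatic c.
(C) has a methoxy ether (-OCH3) but the oxygen has H0, not H1.
(D) contains a hydroxyl group (-OH), which satisfies every atom and bond constraint.
So the answer is (D).

D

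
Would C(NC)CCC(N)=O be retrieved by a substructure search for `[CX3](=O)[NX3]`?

The pattern [CX3](=O)[NX3] describes a carbonyl carbon bonded to a trivalent nitrogen — an amide.
The molecule carries a primary amide (-C(=O)NH2), whose atoms satisfy every constraint of the query, so the pattern matches.

Yes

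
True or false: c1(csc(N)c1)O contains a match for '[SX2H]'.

The pattern [SX2H] describes an aliphatic sulfur with two connections, one being H — a thiol.
The closest candidate here is a hydroxyl group (-OH), but it is an -OH, not an -SH. No other fragment satisfies the full query, so there is no match.

False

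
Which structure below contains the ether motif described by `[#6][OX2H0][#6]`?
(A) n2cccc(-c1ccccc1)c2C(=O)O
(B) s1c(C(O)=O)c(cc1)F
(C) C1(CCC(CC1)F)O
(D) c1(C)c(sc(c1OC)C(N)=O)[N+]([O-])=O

D

[#6][OX2H0][#6] describes an aliphatic oxygen bridging two carbons with no H on the oxygen (an ether).
(A) has a carboxylic acid group (-C(=O)OH) but the -OH oxygen has H1; the =O is OX1, not OX2.
(B) has a carboxylic acid group (-C(=O)OH) but the -OH oxygen has H1; the =O is OX1, not OX2.
(C) has a hydroxyl group (-OH) but the oxygen has H1, not H0 bridging two carbons.
(D) contains a methoxy ether (-OCH3), which satisfies every atom and bond constraint.
So the answer is (D).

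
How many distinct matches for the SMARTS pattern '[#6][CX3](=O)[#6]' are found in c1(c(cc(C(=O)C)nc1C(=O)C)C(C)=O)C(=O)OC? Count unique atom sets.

[#6][CX3](=O)[#6] is the SMARTS for a ketone: a carbonyl carbon (no H) flanked by two carbons.
The molecule carries 3 separate instances of an acetyl/ketone group (-C(=O)CH3) meeting every constraint; each maps to a distinct set of atoms, giving 3 matches.

3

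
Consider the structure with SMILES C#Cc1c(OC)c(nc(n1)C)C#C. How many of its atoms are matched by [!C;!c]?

3

The query [!C;!c] means: neither aliphatic nor aromatic carbon — same as [!#6].
Check the 13 heavy atoms by environment: 2× n (aromatic) → match; 4× c (aromatic) → no; 6× C → no; 1× O → match.
Summing the matching environments: 2 + 1 = 3 matching atoms.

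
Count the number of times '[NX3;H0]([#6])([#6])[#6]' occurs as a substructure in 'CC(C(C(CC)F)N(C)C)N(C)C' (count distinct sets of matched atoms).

[NX3;H0]([#6])([#6])[#6] is the SMARTS for a tertiary amine: a trivalent nitrogen with no H, bonded to three carbons.
The molecule carries 2 separate instances of a dimethylamino group (-N(CH3)2) meeting every constraint; each maps to a distinct set of atoms, giving 2 matches.

2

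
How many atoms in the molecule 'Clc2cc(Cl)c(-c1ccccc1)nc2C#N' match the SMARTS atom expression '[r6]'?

The query [r6] means: r6 matches atoms in a six-membered ring.
Check the 16 heavy atoms by environment: 1× n (aromatic, in 6-ring) → match; 11× c (aromatic, in 6-ring) → match; 2× Cl (acyclic) → no; 1× C (acyclic) → no; 1× N (acyclic) → no.
Summing the matching environments: 1 + 11 = 12 matching atoms.

12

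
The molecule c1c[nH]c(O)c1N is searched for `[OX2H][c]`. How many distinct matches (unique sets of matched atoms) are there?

[OX2H][c] is the SMARTS for a phenol: a hydroxyl oxygen attached to an aromatic carbon.
Exactly one fragment in the molecule meets all constraints, giving 1 match.

1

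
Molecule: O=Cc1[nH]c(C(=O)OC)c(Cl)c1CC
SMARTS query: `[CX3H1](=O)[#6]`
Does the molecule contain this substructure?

Yes

The pattern [CX3H1](=O)[#6] describes an sp2 carbon with one H, double-bonded to O and single-bonded to carbon — an aldehyde.
The molecule carries an aldehyde (-CHO), whose atoms satisfy every constraint of the query, so the pattern matches.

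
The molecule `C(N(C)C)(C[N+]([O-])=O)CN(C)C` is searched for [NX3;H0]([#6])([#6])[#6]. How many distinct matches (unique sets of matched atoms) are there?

2

[NX3;H0]([#6])([#6])[#6] is the SMARTS for a tertiary amine: a trivalent nitrogen with no H, bonded to three carbons.
The molecule carries 2 separate instances of a dimethylamino group (-N(CH3)2) meeting every constraint; each maps to a distinct set of atoms, giving 2 matches.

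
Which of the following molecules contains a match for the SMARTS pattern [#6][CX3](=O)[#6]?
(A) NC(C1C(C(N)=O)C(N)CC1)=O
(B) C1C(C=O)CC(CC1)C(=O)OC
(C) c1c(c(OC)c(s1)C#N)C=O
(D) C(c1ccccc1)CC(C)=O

D

[#6][CX3](=O)[#6] describes a carbonyl carbon (no H) flanked by two carbons (a ketone).
(A) has a primary amide (-C(=O)NH2) but one neighbour of the carbonyl carbon is N, not C.
(B) has an aldehyde (-CHO) but the carbonyl carbon has H1, so it is not flanked by two carbons.
(C) has an aldehyde (-CHO) but the carbonyl carbon has H1, so it is not flanked by two carbons.
(D) contains an acetyl/ketone group (-C(=O)CH3), which satisfies every atom and bond constraint.
So the answer is (D).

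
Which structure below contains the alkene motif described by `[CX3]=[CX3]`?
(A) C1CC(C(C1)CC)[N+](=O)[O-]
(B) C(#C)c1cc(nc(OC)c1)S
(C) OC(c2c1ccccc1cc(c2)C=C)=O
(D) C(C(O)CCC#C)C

C

[CX3]=[CX3] describes a non-aromatic C=C double bond between two sp2 carbons (an alkene).
(A) has an ethyl group (-CH2CH3) but its C-C bond is a single bond between CX4 carbons, not CX3=CX3.
(B) has an ethynyl group (-C#CH) but the C-C bond is a triple bond, not a double bond.
(C) contains a vinyl group (-CH=CH2), which satisfies every atom and bond constraint.
(D) has an ethynyl group (-C#CH) but the C-C bond is a triple bond, not a double bond.
So the answer is (C).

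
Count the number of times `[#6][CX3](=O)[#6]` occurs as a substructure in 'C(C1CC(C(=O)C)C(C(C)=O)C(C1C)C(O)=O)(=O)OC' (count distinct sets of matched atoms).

2

[#6][CX3](=O)[#6] is the SMARTS for a ketone: a carbonyl carbon (no H) flanked by two carbons.
The molecule carries 2 separate instances of an acetyl/ketone group (-C(=O)CH3) meeting every constraint; each maps to a distinct set of atoms, giving 2 matches.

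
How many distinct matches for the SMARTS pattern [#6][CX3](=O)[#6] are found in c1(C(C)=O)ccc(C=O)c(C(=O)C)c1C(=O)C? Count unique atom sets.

3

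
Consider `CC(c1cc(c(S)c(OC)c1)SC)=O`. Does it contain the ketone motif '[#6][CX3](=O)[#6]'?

The pattern [#6][CX3](=O)[#6] describes a carbonyl carbon (no H) flanked by two carbons — a ketone.
The molecule carries an acetyl/ketone group (-C(=O)CH3), whose atoms satisfy every constraint of the query, so the pattern matches.

Yes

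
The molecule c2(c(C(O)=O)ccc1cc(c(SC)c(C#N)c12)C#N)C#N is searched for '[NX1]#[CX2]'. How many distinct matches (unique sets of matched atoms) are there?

3

[NX1]#[CX2] is the SMARTS for a nitrile: a nitrogen triple-bonded to a two-connected carbon.
The molecule carries 3 separate instances of a nitrile (-C#N) meeting every constraint; each maps to a distinct set of atoms, giving 3 matches.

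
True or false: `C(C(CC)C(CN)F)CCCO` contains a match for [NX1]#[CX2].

False

The pattern [NX1]#[CX2] describes a nitrogen triple-bonded to a two-connected carbon — a nitrile.
The closest candidate here is a primary amino group (-NH2), but the nitrogen is NX3 (three connections), not NX1 triple-bonded. No other fragment satisfies the full query, so there is no match.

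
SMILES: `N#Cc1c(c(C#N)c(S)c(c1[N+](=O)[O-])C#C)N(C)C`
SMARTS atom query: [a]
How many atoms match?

Check the 19 heavy atoms by environment: 6× c (aromatic) → match; 6× C → no; 3× N → no; 1× N (charge +1) → no; 1× O (charge -1) → no; 1× O → no; 1× S → no.
That gives 6 matching atoms.

6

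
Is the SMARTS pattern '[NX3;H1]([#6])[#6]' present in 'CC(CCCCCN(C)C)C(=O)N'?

The pattern [NX3;H1]([#6])[#6] describes a trivalent nitrogen with one H, bonded to two carbons — a secondary amine.
The closest candidate here is a primary amide (-C(=O)NH2), but the -C(=O)NH2 nitrogen has H2, not H1. No other fragment satisfies the full query, so there is no match.

No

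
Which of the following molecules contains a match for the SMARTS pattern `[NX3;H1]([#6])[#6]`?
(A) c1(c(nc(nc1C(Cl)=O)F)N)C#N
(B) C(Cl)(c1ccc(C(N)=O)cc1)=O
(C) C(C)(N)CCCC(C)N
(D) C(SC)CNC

D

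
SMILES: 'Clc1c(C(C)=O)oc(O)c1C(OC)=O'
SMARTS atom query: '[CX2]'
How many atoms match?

0

The query [CX2] means: C with X2: aliphatic carbon with exactly 2 total connections.
Check the 14 heavy atoms by environment: 1× o (aromatic, X2) → no; 4× c (aromatic, X3) → no; 2× O (X2) → no; 2× C (X3) → no; 2× O (X1) → no; 2× C (X4) → no; 1× Cl (X1) → no.
No environment satisfies the query, so 0 matching atoms.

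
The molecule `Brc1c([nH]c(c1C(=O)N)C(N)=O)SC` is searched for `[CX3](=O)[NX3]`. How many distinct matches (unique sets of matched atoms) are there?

[CX3](=O)[NX3] is the SMARTS for an amide: a carbonyl carbon bonded to a trivalent nitrogen.
The molecule carries 2 separate instances of a primary amide (-C(=O)NH2) meeting every constraint; each maps to a distinct set of atoms, giving 2 matches.

2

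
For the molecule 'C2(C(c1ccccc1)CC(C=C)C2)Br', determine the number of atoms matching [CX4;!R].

The query [CX4;!R] means: aliphatic carbon with four total connections, not in a ring.
Check the 14 heavy atoms by environment: 5× C (X4, in 5-ring) → no; 6× c (aromatic, X3, in 6-ring) → no; 1× Br (X1, acyclic) → no; 2× C (X3, acyclic) → no.
No environment satisfies the query, so 0 matching atoms.

0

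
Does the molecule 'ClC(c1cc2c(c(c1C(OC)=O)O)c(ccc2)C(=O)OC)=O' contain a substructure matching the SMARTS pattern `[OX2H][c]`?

Yes

The pattern [OX2H][c] describes a hydroxyl oxygen attached to an aromatic carbon — a phenol.
The molecule carries a hydroxyl group (-OH), whose atoms satisfy every constraint of the query, so the pattern matches.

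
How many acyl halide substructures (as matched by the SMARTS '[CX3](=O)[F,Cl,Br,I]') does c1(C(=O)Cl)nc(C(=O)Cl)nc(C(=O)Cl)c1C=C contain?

3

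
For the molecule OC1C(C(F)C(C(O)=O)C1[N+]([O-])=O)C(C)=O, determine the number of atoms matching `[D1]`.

8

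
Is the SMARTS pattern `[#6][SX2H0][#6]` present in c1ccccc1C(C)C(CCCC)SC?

The pattern [#6][SX2H0][#6] describes an aliphatic sulfur bridging two carbons with no H on the sulfur — a thioether.
The molecule carries a methylthio ether (-SCH3), whose atoms satisfy every constraint of the query, so the pattern matches.

Yes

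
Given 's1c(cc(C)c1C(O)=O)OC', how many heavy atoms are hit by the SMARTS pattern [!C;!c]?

The query [!C;!c] means: neither aliphatic nor aromatic carbon — same as [!#6].
Check the 11 heavy atoms by environment: 1× s (aromatic) → match; 4× c (aromatic) → no; 3× C → no; 3× O → match.
Summing the matching environments: 1 + 3 = 4 matching atoms.

4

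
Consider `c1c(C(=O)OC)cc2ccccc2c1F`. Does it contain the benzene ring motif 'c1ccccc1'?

Yes

The pattern c1ccccc1 describes six aromatic carbons in a ring — a benzene ring.
The required atom environment is present in the molecule, so the pattern matches.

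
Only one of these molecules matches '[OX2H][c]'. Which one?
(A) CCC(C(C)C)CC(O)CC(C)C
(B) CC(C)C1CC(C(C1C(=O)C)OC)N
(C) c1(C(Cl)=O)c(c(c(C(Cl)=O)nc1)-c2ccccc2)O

[OX2H][c] describes a hydroxyl oxygen attached to an aromatic carbon (a phenol).
(A) has a hydroxyl group (-OH) but the -OH is on an aliphatic carbon, not an aromatic c.
(B) has a methoxy ether (-OCH3) but the oxygen has H0, not H1.
(C) contains a hydroxyl group (-OH), which satisfies every atom and bond constraint.
So the answer is (C).

C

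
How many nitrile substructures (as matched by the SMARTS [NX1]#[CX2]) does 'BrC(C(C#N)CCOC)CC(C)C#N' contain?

2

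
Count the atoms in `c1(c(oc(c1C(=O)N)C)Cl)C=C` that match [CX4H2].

0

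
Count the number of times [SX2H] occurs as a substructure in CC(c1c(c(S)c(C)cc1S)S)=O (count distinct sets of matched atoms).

[SX2H] is the SMARTS for a thiol: an aliphatic sulfur with two connections, one being H.
The molecule carries 3 separate instances of a thiol (-SH) meeting every constraint; each maps to a distinct set of atoms, giving 3 matches.

3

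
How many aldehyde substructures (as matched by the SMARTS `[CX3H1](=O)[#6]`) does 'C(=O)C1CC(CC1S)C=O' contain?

2

[CX3H1](=O)[#6] is the SMARTS for an aldehyde: an sp2 carbon with one H, double-bonded to O and single-bonded to carbon.
The molecule carries 2 separate instances of an aldehyde (-CHO) meeting every constraint; each maps to a distinct set of atoms, giving 2 matches.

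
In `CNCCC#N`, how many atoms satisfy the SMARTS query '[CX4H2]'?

The query [CX4H2] means: sp3 carbon (X4) with exactly two hydrogens.
Check the 6 heavy atoms by environment: 2× C (H2, X4) → match; 1× N (H1, X3) → no; 1× C (H3, X4) → no; 1× C (H0, X2) → no; 1× N (H0, X1) → no.
That gives 2 matching atoms.

2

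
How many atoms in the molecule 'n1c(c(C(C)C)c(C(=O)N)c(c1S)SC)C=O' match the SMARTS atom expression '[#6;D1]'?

3

The query [#6;D1] means: carbon bonded to exactly one heavy atom.
Check the 17 heavy atoms by environment: 1× n (aromatic, D2) → no; 5× c (aromatic, D3) → no; 1× C (D2) → no; 2× O (D1) → no; 2× C (D3) → no; 3× C (D1) → match; 1× S (D2) → no; 1× N (D1) → no; 1× S (D1) → no.
That gives 3 matching atoms.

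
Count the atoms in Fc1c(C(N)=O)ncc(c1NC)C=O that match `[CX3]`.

The query [CX3] means: C with X3: aliphatic carbon with exactly 3 total connections.
Check the 14 heavy atoms by environment: 1× n (aromatic, X2) → no; 5× c (aromatic, X3) → no; 2× C (X3) → match; 2× O (X1) → no; 2× N (X3) → no; 1× C (X4) → no; 1× F (X1) → no.
That gives 2 matching atoms.

2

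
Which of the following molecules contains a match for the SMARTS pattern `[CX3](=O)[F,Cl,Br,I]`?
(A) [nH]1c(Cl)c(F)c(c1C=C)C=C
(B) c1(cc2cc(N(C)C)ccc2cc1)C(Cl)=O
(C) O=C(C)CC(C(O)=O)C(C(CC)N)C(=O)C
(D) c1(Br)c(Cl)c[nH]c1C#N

[CX3](=O)[F,Cl,Br,I] describes a carbonyl carbon bonded to a halogen (an acyl halide).
(A) has a chloro substituent but the Cl is not on a carbonyl carbon.
(B) contains an acyl chloride (-C(=O)Cl), which satisfies every atom and bond constraint.
(C) has a carboxylic acid group (-C(=O)OH) but the carbonyl is bonded to -OH, not to a halogen.
(D) has a chloro substituent but the Cl is not on a carbonyl carbon.
So the answer is (B).

B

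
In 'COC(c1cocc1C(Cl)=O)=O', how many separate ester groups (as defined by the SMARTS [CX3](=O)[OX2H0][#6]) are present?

1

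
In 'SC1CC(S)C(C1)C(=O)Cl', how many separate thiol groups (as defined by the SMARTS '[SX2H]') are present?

2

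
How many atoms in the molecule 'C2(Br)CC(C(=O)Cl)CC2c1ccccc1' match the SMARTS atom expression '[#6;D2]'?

7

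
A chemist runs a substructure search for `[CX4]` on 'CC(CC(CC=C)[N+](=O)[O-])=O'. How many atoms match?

4

Check the 11 heavy atoms by environment: 4× C (X4) → match; 3× C (X3) → no; 2× O (X1) → no; 1× N (charge +1, X3) → no; 1× O (charge -1, X1) → no.
That gives 4 matching atoms.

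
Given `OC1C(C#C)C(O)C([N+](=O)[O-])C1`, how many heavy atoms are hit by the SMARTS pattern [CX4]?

The query [CX4] means: C with X4: aliphatic carbon with exactly 4 total connections (bonds + H).
Check the 12 heavy atoms by environment: 5× C (X4) → match; 2× O (X2) → no; 1× N (charge +1, X3) → no; 1× O (charge -1, X1) → no; 1× O (X1) → no; 2× C (X2) → no.
That gives 5 matching atoms.

5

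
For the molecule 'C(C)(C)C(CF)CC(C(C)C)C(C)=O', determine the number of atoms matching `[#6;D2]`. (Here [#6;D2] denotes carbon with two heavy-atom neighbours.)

The query [#6;D2] means: any carbon bonded to exactly two heavy atoms.
Check the 14 heavy atoms by environment: 5× C (D1) → no; 5× C (D3) → no; 2× C (D2) → match; 1× F (D1) → no; 1× O (D1) → no.
That gives 2 matching atoms.

2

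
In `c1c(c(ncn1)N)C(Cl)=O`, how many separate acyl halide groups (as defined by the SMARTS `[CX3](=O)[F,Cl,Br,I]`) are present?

1

[CX3](=O)[F,Cl,Br,I] is the SMARTS for an acyl halide: a carbonyl carbon bonded to a halogen.
Exactly one fragment in the molecule meets all constraints, giving 1 match.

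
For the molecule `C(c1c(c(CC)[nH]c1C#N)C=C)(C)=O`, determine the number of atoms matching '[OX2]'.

0

The query [OX2] means: aliphatic oxygen with two total connections — ether, hydroxyl, or ester single-bond O.
Check the 14 heavy atoms by environment: 1× n (aromatic, X3) → no; 4× c (aromatic, X3) → no; 3× C (X4) → no; 3× C (X3) → no; 1× C (X2) → no; 1× N (X1) → no; 1× O (X1) → no.
No environment satisfies the query, so 0 matching atoms.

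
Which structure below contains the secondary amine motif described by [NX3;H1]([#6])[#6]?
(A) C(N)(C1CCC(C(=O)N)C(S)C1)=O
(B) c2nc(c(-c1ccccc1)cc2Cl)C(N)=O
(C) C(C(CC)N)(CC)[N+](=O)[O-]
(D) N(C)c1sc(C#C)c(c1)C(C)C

D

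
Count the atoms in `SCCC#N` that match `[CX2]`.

1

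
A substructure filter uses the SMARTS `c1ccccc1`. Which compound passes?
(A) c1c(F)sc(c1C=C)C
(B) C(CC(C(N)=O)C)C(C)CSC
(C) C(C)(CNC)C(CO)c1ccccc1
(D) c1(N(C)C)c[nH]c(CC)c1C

C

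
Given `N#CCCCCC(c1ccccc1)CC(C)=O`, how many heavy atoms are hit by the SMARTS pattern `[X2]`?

1

The query [X2] means: any atom with exactly two total connections (bonds + H).
Check the 17 heavy atoms by environment: 7× C (X4) → no; 1× C (X2) → match; 1× N (X1) → no; 6× c (aromatic, X3) → no; 1× C (X3) → no; 1× O (X1) → no.
That gives 1 matching atom.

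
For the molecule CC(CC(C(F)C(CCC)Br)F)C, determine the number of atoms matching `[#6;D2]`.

The query [#6;D2] means: any carbon bonded to exactly two heavy atoms.
Check the 13 heavy atoms by environment: 3× C (D1) → no; 3× C (D2) → match; 4× C (D3) → no; 2× F (D1) → no; 1× Br (D1) → no.
That gives 3 matching atoms.

3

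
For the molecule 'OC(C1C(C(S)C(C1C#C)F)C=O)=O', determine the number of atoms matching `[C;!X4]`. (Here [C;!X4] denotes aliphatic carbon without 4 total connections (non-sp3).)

4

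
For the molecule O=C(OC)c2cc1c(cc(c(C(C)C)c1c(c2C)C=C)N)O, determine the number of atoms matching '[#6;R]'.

10

Check the 22 heavy atoms by environment: 10× c (aromatic, in 6-ring) → match; 8× C (acyclic) → no; 3× O (acyclic) → no; 1× N (acyclic) → no.
That gives 10 matching atoms.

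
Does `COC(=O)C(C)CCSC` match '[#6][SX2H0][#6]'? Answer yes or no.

Yes

The pattern [#6][SX2H0][#6] describes an aliphatic sulfur bridging two carbons with no H on the sulfur — a thioether.
The molecule carries a methylthio ether (-SCH3), whose atoms satisfy every constraint of the query, so the pattern matches.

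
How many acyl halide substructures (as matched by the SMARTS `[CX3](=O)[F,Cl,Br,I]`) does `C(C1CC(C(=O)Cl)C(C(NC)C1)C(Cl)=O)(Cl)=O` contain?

3

[CX3](=O)[F,Cl,Br,I] is the SMARTS for an acyl halide: a carbonyl carbon bonded to a halogen.
The molecule carries 3 separate instances of an acyl chloride (-C(=O)Cl) meeting every constraint; each maps to a distinct set of atoms, giving 3 matches.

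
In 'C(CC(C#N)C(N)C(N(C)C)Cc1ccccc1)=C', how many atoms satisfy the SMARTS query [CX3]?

Check the 19 heavy atoms by environment: 7× C (X4) → no; 2× N (X3) → no; 6× c (aromatic, X3) → no; 1× C (X2) → no; 1× N (X1) → no; 2× C (X3) → match.
That gives 2 matching atoms.

2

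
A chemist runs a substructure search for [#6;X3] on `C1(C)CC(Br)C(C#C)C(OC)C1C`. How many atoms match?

0

The query [#6;X3] means: any carbon (aromatic or not) with three total connections.
Check the 13 heavy atoms by environment: 9× C (X4) → no; 1× Br (X1) → no; 2× C (X2) → no; 1× O (X2) → no.
No environment satisfies the query, so 0 matching atoms.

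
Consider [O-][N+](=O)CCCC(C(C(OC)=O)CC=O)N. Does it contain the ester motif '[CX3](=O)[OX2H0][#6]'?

The pattern [CX3](=O)[OX2H0][#6] describes a carbonyl carbon bonded to an oxygen that is itself bonded to carbon (no H on that O) — an ester.
The molecule carries a methyl-ester group (-C(=O)OCH3), whose atoms satisfy every constraint of the query, so the pattern matches.

Yes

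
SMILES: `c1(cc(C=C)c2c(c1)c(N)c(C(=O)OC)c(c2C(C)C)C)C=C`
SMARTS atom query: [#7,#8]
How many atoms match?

Check the 23 heavy atoms by environment: 10× c (aromatic) → no; 10× C → no; 2× O → match; 1× N → match.
Summing the matching environments: 2 + 1 = 3 matching atoms.

3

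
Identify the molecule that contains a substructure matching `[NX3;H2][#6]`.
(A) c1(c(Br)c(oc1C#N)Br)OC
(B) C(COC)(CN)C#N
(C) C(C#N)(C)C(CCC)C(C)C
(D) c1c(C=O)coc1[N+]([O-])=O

[NX3;H2][#6] describes a trivalent nitrogen with two H attached to carbon (a primary amine).
(A) has a nitrile (-C#N) but the nitrogen is NX1 (triple-bonded), not NX3 with two H.
(B) contains a primary amino group (-NH2), which satisfies every atom and bond constraint.
(C) has a nitrile (-C#N) but the nitrogen is NX1 (triple-bonded), not NX3 with two H.
(D) has a nitro group (-[N+](=O)[O-]) but the nitrogen is [N+] with no H, not NX3H2.
So the answer is (B).

B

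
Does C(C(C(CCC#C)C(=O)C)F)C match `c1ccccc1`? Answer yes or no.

No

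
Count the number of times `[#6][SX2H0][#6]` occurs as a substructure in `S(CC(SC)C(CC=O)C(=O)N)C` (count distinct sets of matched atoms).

2

[#6][SX2H0][#6] is the SMARTS for a thioether: an aliphatic sulfur bridging two carbons with no H on the sulfur.
The molecule carries 2 separate instances of a methylthio ether (-SCH3) meeting every constraint; each maps to a distinct set of atoms, giving 2 matches.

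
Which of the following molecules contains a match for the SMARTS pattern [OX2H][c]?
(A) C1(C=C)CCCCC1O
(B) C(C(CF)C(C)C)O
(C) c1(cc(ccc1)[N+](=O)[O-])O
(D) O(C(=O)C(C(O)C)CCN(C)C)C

[OX2H][c] describes a hydroxyl oxygen attached to an aromatic carbon (a phenol).
(A) has a hydroxyl group (-OH) but the -OH is on an aliphatic carbon, not an aromatic c.
(B) has a hydroxyl group (-OH) but the -OH is on an aliphatic carbon, not an aromatic c.
(C) contains a hydroxyl group (-OH), which satisfies every atom and bond constraint.
(D) has a hydroxyl group (-OH) but the -OH is on an aliphatic carbon, not an aromatic c.
So the answer is (C).

C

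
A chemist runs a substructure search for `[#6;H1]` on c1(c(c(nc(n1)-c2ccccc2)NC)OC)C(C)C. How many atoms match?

6

The query [#6;H1] means: any carbon bearing exactly one hydrogen.
Check the 19 heavy atoms by environment: 2× n (aromatic, H0) → no; 5× c (aromatic, H0) → no; 1× O (H0) → no; 4× C (H3) → no; 5× c (aromatic, H1) → match; 1× N (H1) → no; 1× C (H1) → match.
Summing the matching environments: 5 + 1 = 6 matching atoms.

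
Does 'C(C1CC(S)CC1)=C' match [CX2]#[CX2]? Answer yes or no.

The pattern [CX2]#[CX2] describes a carbon-carbon triple bond — an alkyne.
The closest candidate here is a vinyl group (-CH=CH2), but the C=C is a double bond; both carbons are CX3, not CX2. No other fragment satisfies the full query, so there is no match.

No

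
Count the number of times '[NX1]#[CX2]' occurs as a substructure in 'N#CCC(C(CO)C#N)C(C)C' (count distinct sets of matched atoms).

2

[NX1]#[CX2] is the SMARTS for a nitrile: a nitrogen triple-bonded to a two-connected carbon.
The molecule carries 2 separate instances of a nitrile (-C#N) meeting every constraint; each maps to a distinct set of atoms, giving 2 matches.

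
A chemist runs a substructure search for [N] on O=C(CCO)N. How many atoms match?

The query [N] means: uppercase N matches aliphatic (non-aromatic) nitrogen only.
Check the 6 heavy atoms by environment: 3× C → no; 2× O → no; 1× N → match.
That gives 1 matching atom.

1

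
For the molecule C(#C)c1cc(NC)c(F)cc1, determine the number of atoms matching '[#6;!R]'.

The query [#6;!R] means: carbon not in any ring.
Check the 11 heavy atoms by environment: 6× c (aromatic, in 6-ring) → no; 3× C (acyclic) → match; 1× N (acyclic) → no; 1× F (acyclic) → no.
That gives 3 matching atoms.

3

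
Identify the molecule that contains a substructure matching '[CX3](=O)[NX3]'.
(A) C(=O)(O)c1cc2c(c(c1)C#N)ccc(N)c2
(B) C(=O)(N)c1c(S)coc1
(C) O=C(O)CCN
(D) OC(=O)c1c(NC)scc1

B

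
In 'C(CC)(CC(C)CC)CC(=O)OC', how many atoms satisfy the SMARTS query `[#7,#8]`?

2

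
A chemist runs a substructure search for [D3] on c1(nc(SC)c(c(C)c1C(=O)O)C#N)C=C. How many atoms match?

6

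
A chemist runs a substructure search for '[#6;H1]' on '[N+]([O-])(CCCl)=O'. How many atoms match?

The query [#6;H1] means: any carbon bearing exactly one hydrogen.
Check the 6 heavy atoms by environment: 2× C (H2) → no; 1× N (charge +1, H0) → no; 1× O (charge -1, H0) → no; 1× O (H0) → no; 1× Cl (H0) → no.
No environment satisfies the query, so 0 matching atoms.

0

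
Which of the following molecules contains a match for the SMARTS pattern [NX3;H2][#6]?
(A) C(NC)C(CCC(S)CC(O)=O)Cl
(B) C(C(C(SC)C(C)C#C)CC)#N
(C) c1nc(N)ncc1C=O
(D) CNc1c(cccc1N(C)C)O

C

[NX3;H2][#6] describes a trivalent nitrogen with two H attached to carbon (a primary amine).
(A) has an N-methylamino group (-NHCH3) but the nitrogen bears two carbons and only one H (H1), not H2.
(B) has a nitrile (-C#N) but the nitrogen is NX1 (triple-bonded), not NX3 with two H.
(C) contains a primary amino group (-NH2), which satisfies every atom and bond constraint.
(D) has an N-methylamino group (-NHCH3) but the nitrogen bears two carbons and only one H (H1), not H2.
So the answer is (C).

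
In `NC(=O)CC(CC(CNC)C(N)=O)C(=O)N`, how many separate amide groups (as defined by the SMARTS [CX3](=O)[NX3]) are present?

3

[CX3](=O)[NX3] is the SMARTS for an amide: a carbonyl carbon bonded to a trivalent nitrogen.
The molecule carries 3 separate instances of a primary amide (-C(=O)NH2) meeting every constraint; each maps to a distinct set of atoms, giving 3 matches.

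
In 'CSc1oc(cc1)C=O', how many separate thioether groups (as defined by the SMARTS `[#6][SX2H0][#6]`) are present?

1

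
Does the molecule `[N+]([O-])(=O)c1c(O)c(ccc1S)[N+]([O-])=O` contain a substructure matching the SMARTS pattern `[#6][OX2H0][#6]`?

The pattern [#6][OX2H0][#6] describes an aliphatic oxygen bridging two carbons with no H on the oxygen — an ether.
The closest candidate here is a hydroxyl group (-OH), but the oxygen has H1, not H0 bridging two carbons. No other fragment satisfies the full query, so there is no match.

No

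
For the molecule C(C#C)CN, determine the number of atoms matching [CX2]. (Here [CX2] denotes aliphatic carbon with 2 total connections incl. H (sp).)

2

Check the 5 heavy atoms by environment: 2× C (X4) → no; 2× C (X2) → match; 1× N (X3) → no.
That gives 2 matching atoms.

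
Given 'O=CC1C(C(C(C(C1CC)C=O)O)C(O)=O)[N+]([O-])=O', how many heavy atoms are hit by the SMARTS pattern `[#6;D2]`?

3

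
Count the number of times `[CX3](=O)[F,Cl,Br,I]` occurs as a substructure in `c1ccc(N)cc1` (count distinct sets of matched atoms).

[CX3](=O)[F,Cl,Br,I] is the SMARTS for an acyl halide: a carbonyl carbon bonded to a halogen.
No fragment in the molecule satisfies every constraint, giving 0 matches.

0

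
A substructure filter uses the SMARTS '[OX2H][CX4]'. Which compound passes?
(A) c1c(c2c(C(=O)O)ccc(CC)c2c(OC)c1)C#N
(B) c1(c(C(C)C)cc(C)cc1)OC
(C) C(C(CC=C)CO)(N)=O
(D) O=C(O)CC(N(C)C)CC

C

[OX2H][CX4] describes a hydroxyl oxygen bound to an sp3 (X4) carbon (an aliphatic alcohol).
(A) has a carboxylic acid group (-C(=O)OH) but the -OH is on a CX3 carbonyl carbon, not a CX4 carbon.
(B) has a methoxy ether (-OCH3) but the oxygen has H0 (ether), not H1.
(C) contains a hydroxyl group (-OH), which satisfies every atom and bond constraint.
(D) has a carboxylic acid group (-C(=O)OH) but the -OH is on a CX3 carbonyl carbon, not a CX4 carbon.
So the answer is (C).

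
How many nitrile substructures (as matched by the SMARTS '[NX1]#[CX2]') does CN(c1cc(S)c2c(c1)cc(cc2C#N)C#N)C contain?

[NX1]#[CX2] is the SMARTS for a nitrile: a nitrogen triple-bonded to a two-connected carbon.
The molecule carries 2 separate instances of a nitrile (-C#N) meeting every constraint; each maps to a distinct set of atoms, giving 2 matches.

2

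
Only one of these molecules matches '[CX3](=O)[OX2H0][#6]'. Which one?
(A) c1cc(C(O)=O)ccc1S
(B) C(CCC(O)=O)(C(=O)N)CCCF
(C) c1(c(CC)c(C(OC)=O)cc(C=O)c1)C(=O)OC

C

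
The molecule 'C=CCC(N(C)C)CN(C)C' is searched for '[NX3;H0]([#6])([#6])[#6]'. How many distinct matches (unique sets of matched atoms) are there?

2

[NX3;H0]([#6])([#6])[#6] is the SMARTS for a tertiary amine: a trivalent nitrogen with no H, bonded to three carbons.
The molecule carries 2 separate instances of a dimethylamino group (-N(CH3)2) meeting every constraint; each maps to a distinct set of atoms, giving 2 matches.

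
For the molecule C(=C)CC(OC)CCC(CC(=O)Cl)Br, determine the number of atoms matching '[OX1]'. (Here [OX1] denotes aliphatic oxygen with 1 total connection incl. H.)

1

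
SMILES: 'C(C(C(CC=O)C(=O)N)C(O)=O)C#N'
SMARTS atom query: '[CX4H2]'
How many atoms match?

2

The query [CX4H2] means: sp3 carbon (X4) with exactly two hydrogens.
Check the 14 heavy atoms by environment: 2× C (H2, X4) → match; 2× C (H1, X4) → no; 1× C (H1, X3) → no; 3× O (H0, X1) → no; 2× C (H0, X3) → no; 1× N (H2, X3) → no; 1× C (H0, X2) → no; 1× N (H0, X1) → no; 1× O (H1, X2) → no.
That gives 2 matching atoms.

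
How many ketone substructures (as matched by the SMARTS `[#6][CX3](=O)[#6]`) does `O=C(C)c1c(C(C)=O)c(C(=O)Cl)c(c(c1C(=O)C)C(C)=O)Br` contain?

[#6][CX3](=O)[#6] is the SMARTS for a ketone: a carbonyl carbon (no H) flanked by two carbons.
The molecule carries 4 separate instances of an acetyl/ketone group (-C(=O)CH3) meeting every constraint; each maps to a distinct set of atoms, giving 4 matches.

4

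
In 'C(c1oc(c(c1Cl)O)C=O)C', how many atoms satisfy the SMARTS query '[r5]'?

5

Check the 11 heavy atoms by environment: 1× o (aromatic, in 5-ring) → match; 4× c (aromatic, in 5-ring) → match; 3× C (acyclic) → no; 2× O (acyclic) → no; 1× Cl (acyclic) → no.
Summing the matching environments: 1 + 4 = 5 matching atoms.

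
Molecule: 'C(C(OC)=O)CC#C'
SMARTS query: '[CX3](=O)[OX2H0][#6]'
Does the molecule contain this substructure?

Yes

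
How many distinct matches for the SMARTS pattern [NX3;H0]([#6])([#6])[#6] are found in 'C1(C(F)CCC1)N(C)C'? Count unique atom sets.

1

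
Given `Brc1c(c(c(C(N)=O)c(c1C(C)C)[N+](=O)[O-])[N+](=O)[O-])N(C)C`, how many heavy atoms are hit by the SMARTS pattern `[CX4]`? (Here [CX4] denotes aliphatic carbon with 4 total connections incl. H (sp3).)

5

The query [CX4] means: C with X4: aliphatic carbon with exactly 4 total connections (bonds + H).
Check the 22 heavy atoms by environment: 6× c (aromatic, X3) → no; 2× N (charge +1, X3) → no; 2× O (charge -1, X1) → no; 3× O (X1) → no; 1× C (X3) → no; 2× N (X3) → no; 5× C (X4) → match; 1× Br (X1) → no.
That gives 5 matching atoms.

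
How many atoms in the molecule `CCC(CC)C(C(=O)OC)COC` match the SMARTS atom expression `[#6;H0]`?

1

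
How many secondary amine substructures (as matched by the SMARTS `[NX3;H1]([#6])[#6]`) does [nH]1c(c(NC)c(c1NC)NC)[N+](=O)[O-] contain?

[NX3;H1]([#6])[#6] is the SMARTS for a secondary amine: a trivalent nitrogen with one H, bonded to two carbons.
The molecule carries 3 separate instances of an N-methylamino group (-NHCH3) meeting every constraint; each maps to a distinct set of atoms, giving 3 matches.

3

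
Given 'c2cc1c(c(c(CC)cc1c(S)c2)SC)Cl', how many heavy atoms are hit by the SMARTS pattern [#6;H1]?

The query [#6;H1] means: any carbon bearing exactly one hydrogen.
Check the 16 heavy atoms by environment: 6× c (aromatic, H0) → no; 4× c (aromatic, H1) → match; 1× C (H2) → no; 2× C (H3) → no; 1× S (H0) → no; 1× Cl (H0) → no; 1× S (H1) → no.
That gives 4 matching atoms.

4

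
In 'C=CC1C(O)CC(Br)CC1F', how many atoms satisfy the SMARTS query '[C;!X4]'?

2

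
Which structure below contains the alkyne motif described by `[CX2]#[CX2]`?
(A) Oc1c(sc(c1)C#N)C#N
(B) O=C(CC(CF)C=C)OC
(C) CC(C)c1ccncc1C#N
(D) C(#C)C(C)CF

[CX2]#[CX2] describes a carbon-carbon triple bond (an alkyne).
(A) has a nitrile (-C#N) but the triple bond is C#N, not C#C.
(B) has a vinyl group (-CH=CH2) but the C=C is a double bond; both carbons are CX3, not CX2.
(C) has a nitrile (-C#N) but the triple bond is C#N, not C#C.
(D) contains an ethynyl group (-C#CH), which satisfies every atom and bond constraint.
So the answer is (D).

D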